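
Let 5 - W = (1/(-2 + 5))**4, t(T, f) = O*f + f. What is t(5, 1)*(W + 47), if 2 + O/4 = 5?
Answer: 54743/81 ≈ 675.84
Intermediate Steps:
O = 12 (O = -8 + 4*5 = -8 + 20 = 12)
t(T, f) = 13*f (t(T, f) = 12*f + f = 13*f)
W = 404/81 (W = 5 - (1/(-2 + 5))**4 = 5 - (1/3)**4 = 5 - 1*1/81 = 5 - 1/81 = 404/81 ≈ 4.9877)
t(5, 1)*(W + 47) = (13*1)*(404/81 + 47) = 13*(4211/81) = 54743/81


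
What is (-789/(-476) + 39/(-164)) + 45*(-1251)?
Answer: -274656378/4879 ≈ -56294.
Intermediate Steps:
(-789/(-476) + 39/(-164)) + 45*(-1251) = (-789*(-1/476) + 39*(-1/164)) - 56295 = (789/476 - 39/164) - 56295 = 6927/4879 - 56295 = -274656378/4879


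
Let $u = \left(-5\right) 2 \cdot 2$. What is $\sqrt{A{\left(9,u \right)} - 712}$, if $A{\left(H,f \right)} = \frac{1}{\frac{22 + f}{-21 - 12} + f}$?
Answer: $\frac{i \sqrt{312051574}}{662} \approx 26.684 i$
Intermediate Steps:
$u = -20$ ($u = \left(-10\right) 2 = -20$)
$A{\left(H,f \right)} = \frac{1}{- \frac{2}{3} + \frac{32 f}{33}}$ ($A{\left(H,f \right)} = \frac{1}{\frac{22 + f}{-33} + f} = \frac{1}{\left(22 + f\right) \left(- \frac{1}{33}\right) + f} = \frac{1}{\left(- \frac{2}{3} - \frac{f}{33}\right) + f} = \frac{1}{- \frac{2}{3} + \frac{32 f}{33}}$)
$\sqrt{A{\left(9,u \right)} - 712} = \sqrt{\frac{33}{2 \left(-11 + 16 \left(-20\right)\right)} - 712} = \sqrt{\frac{33}{2 \left(-11 - 320\right)} - 712} = \sqrt{\frac{33}{2 \left(-331\right)} - 712} = \sqrt{\frac{33}{2} \left(- \frac{1}{331}\right) - 712} = \sqrt{- \frac{33}{662} - 712} = \sqrt{- \frac{471377}{662}} = \frac{i \sqrt{312051574}}{662}$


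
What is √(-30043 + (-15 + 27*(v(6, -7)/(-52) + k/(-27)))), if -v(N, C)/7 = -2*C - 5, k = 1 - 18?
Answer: I*√20285603/26 ≈ 173.23*I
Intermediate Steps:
k = -17
v(N, C) = 35 + 14*C (v(N, C) = -7*(-2*C - 5) = -7*(-5 - 2*C) = 35 + 14*C)
√(-30043 + (-15 + 27*(v(6, -7)/(-52) + k/(-27)))) = √(-30043 + (-15 + 27*((35 + 14*(-7))/(-52) - 17/(-27)))) = √(-30043 + (-15 + 27*((35 - 98)*(-1/52) - 17*(-1/27)))) = √(-30043 + (-15 + 27*(-63*(-1/52) + 17/27))) = √(-30043 + (-15 + 27*(63/52 + 17/27))) = √(-30043 + (-15 + 27*(2585/1404))) = √(-30043 + (-15 + 2585/52)) = √(-30043 + 1805/52) = √(-1560431/52) = I*√20285603/26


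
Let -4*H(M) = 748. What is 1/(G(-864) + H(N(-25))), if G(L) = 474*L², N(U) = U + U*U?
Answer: 1/353838917 ≈ 2.8261e-9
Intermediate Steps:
N(U) = U + U²
H(M) = -187 (H(M) = -¼*748 = -187)
1/(G(-864) + H(N(-25))) = 1/(474*(-864)² - 187) = 1/(474*746496 - 187) = 1/(353839104 - 187) = 1/353838917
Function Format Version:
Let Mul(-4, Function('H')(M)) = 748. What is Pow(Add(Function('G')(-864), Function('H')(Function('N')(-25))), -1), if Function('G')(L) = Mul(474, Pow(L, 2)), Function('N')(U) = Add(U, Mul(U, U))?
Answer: Rational(1, 353838917) ≈ 2.8261e-9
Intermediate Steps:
Function('N')(U) = Add(U, Pow(U, 2))
Function('H')(M) = -187 (Function('H')(M) = Mul(Rational(-1, 4), 748) = -187)
Pow(Add(Function('G')(-864), Function('H')(Function('N')(-25))), -1) = Pow(Add(Mul(474, Pow(-864, 2)), -187), -1) = Pow(Add(Mul(474, 746496), -187), -1) = Pow(Add(353839104, -187), -1) = Pow(353838917, -1) = Rational(1, 353838917)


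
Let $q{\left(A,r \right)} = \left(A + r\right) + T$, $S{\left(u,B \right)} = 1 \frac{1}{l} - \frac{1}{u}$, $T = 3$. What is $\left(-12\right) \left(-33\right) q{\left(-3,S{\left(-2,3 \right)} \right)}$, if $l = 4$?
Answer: $297$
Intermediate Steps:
$S{\left(u,B \right)} = \frac{1}{4} - \frac{1}{u}$ ($S{\left(u,B \right)} = 1 \cdot \frac{1}{4} - \frac{1}{u} = \frac{1}{4} - \frac{1}{u}$)
$q{\left(A,r \right)} = 3 + A + r$ ($q{\left(A,r \right)} = \left(A + r\right) + 3 = 3 + A + r$)
$\left(-12\right) \left(-33\right) q{\left(-3,S{\left(-2,3 \right)} \right)} = \left(-12\right) \left(-33\right) \left(3 - 3 + \frac{-4 - 2}{4 \left(-2\right)}\right) = 396 \left(3 - 3 + \frac{1}{4} \left(- \frac{1}{2}\right) \left(-6\right)\right) = 396 \left(3 - 3 + \frac{3}{4}\right) = 396 \cdot \frac{3}{4} = 297$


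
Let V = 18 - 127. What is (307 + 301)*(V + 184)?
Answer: 45600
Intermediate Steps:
V = -109
(307 + 301)*(V + 184) = (307 + 301)*(-109 + 184) = 608*75 = 45600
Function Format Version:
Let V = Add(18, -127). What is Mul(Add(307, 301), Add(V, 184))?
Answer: 45600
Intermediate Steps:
V = -109
Mul(Add(307, 301), Add(V, 184)) = Mul(Add(307, 301), Add(-109, 184)) = Mul(608, 75) = 45600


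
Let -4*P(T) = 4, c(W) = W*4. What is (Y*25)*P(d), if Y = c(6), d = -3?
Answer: -600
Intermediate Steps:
c(W) = 4*W
P(T) = -1 (P(T) = -¼*4 = -1)
Y = 24 (Y = 4*6 = 24)
(Y*25)*P(d) = (24*25)*(-1) = 600*(-1) = -600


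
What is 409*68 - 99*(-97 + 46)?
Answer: 32861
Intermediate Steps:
409*68 - 99*(-97 + 46) = 27812 - 99*(-51) = 27812 - 1*(-5049) = 27812 + 5049 = 32861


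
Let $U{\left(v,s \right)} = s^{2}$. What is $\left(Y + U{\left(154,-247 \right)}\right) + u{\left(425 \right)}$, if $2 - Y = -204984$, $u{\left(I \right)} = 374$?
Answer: $266369$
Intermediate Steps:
$Y = 204986$ ($Y = 2 - -204984 = 2 + 204984 = 204986$)
$\left(Y + U{\left(154,-247 \right)}\right) + u{\left(425 \right)} = \left(204986 + \left(-247\right)^{2}\right) + 374 = \left(204986 + 61009\right) + 374 = 265995 + 374 = 266369$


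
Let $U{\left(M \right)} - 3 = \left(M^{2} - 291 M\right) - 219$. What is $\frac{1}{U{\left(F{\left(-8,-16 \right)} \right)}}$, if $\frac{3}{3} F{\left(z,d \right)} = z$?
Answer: $\frac{1}{2176} \approx 0.00045956$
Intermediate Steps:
$F{\left(z,d \right)} = z$
$U{\left(M \right)} = -216 + M^{2} - 291 M$ ($U{\left(M \right)} = 3 - \left(219 - M^{2} + 291 M\right) = -216 + M^{2} - 291 M$)
$\frac{1}{U{\left(F{\left(-8,-16 \right)} \right)}} = \frac{1}{-216 + \left(-8\right)^{2} - -2328} = \frac{1}{-216 + 64 + 2328} = \frac{1}{2176}$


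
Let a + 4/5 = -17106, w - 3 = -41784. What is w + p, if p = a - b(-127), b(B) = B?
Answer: -293804/5 ≈ -58761.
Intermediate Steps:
w = -41781 (w = 3 - 41784 = -41781)
a = -85534/5 (a = -⅘ - 17106 = -85534/5 ≈ -17107.)
p = -84899/5 (p = -85534/5 - 1*(-127) = -85534/5 + 127 = -84899/5 ≈ -16980.)
w + p = -41781 - 84899/5 = -293804/5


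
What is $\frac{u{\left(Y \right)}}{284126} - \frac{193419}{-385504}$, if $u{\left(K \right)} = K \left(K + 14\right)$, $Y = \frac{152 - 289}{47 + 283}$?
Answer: $\frac{748050334811177}{1491000395623200} \approx 0.50171$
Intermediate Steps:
$Y = - \frac{137}{330} \approx -0.41515$
$u{\left(K \right)} = K \left(14 + K\right)$
$\frac{u{\left(Y \right)}}{284126} - \frac{193419}{-385504} = \frac{\left(- \frac{137}{330}\right) \left(14 - \frac{137}{330}\right)}{284126} - \frac{193419}{-385504} = \left(- \frac{137}{330}\right) \frac{4483}{330} \cdot \frac{1}{284126} - - \frac{193419}{385504} = \left(- \frac{614171}{108900}\right) \frac{1}{284126} + \frac{193419}{385504} = - \frac{614171}{30941321400} + \frac{193419}{385504} = \frac{748050334811177}{1491000395623200}$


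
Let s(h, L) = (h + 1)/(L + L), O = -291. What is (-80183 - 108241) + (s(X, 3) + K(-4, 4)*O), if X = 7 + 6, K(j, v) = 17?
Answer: -580106/3 ≈ -1.9337e+5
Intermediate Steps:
X = 13
s(h, L) = (1 + h)/(2*L) (s(h, L) = (1 + h)/((2*L)) = (1 + h)*(1/(2*L)) = (1 + h)/(2*L))
(-80183 - 108241) + (s(X, 3) + K(-4, 4)*O) = (-80183 - 108241) + ((½)*(1 + 13)/3 + 17*(-291)) = -188424 + ((½)*(⅓)*14 - 4947) = -188424 + (7/3 - 4947) = -188424 - 14834/3 = -580106/3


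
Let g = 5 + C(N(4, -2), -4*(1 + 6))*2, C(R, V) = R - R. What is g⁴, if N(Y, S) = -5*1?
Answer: 625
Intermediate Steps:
N(Y, S) = -5
C(R, V) = 0
g = 5 (g = 5 + 0*2 = 5 + 0 = 5)
g⁴ = 5⁴ = 625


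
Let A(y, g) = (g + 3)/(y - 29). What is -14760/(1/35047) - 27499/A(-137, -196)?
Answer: -99842252794/193 ≈ -5.1732e+8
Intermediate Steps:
A(y, g) = (3 + g)/(-29 + y)
-14760/(1/35047) - 27499/A(-137, -196) = -14760/(1/35047) - 27499*(-29 - 137)/(3 - 196) = -14760/1/35047 - 27499/(-193/(-166)) = -14760*35047 - 27499/((-1/166*(-193))) = -517293720 - 27499/193/166 = -517293720 - 27499*166/193 = -517293720 - 4564834/193 = -99842252794/193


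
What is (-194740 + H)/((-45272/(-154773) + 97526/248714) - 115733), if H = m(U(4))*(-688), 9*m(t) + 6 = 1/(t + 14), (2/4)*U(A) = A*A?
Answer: 8600586407211482/5123277915326573 ≈ 1.6787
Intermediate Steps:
U(A) = 2*A² (U(A) = 2*(A*A) = 2*A²)
m(t) = -⅔ + 1/(9*(14 + t)) (m(t) = -⅔ + 1/(9*(t + 14)) = -⅔ + 1/(9*(14 + t)))
H = 94600/207 (H = ((-83 - 12*4²)/(9*(14 + 2*4²)))*(-688) = ((-83 - 12*16)/(9*(14 + 2*16)))*(-688) = ((-83 - 6*32)/(9*(14 + 32)))*(-688) = ((⅑)*(-83 - 192)/46)*(-688) = ((⅑)*(1/46)*(-275))*(-688) = -275/414*(-688) = 94600/207 ≈ 457.00)
(-194740 + H)/((-45272/(-154773) + 97526/248714) - 115733) = (-194740 + 94600/207)/((-45272/(-154773) + 97526/248714) - 115733) = -40216580/(207*((-45272*(-1/154773) + 97526*(1/248714)) - 115733)) = -40216580/(207*((45272/154773 + 48763/124357) - 115733)) = -40216580/(207*(13177085903/19247105961 - 115733)) = -40216580/(207*(-2227512137098510/19247105961)) = -40216580/207*(-19247105961/2227512137098510) = 8600586407211482/5123277915326573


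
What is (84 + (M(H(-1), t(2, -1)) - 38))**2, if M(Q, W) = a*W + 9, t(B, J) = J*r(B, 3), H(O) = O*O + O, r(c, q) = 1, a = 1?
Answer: 2916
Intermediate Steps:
H(O) = O + O**2 (H(O) = O**2 + O = O + O**2)
t(B, J) = J (t(B, J) = J*1 = J)
M(Q, W) = 9 + W (M(Q, W) = 1*W + 9 = W + 9 = 9 + W)
(84 + (M(H(-1), t(2, -1)) - 38))**2 = (84 + ((9 - 1) - 38))**2 = (84 + (8 - 38))**2 = (84 - 30)**2 = 54**2 = 2916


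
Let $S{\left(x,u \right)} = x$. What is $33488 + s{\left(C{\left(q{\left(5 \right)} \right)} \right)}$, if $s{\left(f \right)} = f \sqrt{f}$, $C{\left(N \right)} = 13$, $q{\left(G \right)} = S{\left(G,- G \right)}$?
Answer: $33488 + 13 \sqrt{13} \approx 33535.0$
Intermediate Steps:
$q{\left(G \right)} = G$
$s{\left(f \right)} = f^{\frac{3}{2}}$
$33488 + s{\left(C{\left(q{\left(5 \right)} \right)} \right)} = 33488 + 13^{\frac{3}{2}} = 33488 + 13 \sqrt{13}$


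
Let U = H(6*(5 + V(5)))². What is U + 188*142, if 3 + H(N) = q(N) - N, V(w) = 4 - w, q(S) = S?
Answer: 26705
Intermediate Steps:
H(N) = -3 (H(N) = -3 + (N - N) = -3 + 0 = -3)
U = 9 (U = (-3)² = 9)
U + 188*142 = 9 + 188*142 = 9 + 26696 = 26705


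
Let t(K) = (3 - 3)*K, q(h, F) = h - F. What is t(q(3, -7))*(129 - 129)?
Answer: 0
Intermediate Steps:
t(K) = 0 (t(K) = 0*K = 0)
t(q(3, -7))*(129 - 129) = 0*(129 - 129) = 0*0 = 0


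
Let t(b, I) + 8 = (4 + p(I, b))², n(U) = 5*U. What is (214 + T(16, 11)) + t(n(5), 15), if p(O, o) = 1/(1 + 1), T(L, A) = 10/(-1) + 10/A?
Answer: 9555/44 ≈ 217.16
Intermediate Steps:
T(L, A) = -10 + 10/A (T(L, A) = 10*(-1) + 10/A = -10 + 10/A)
p(O, o) = ½ (p(O, o) = 1/2 = ½)
t(b, I) = 49/4 (t(b, I) = -8 + (4 + ½)² = -8 + (9/2)² = -8 + 81/4 = 49/4)
(214 + T(16, 11)) + t(n(5), 15) = (214 + (-10 + 10/11)) + 49/4 = (214 - 100/11) + 49/4 = 2254/11 + 49/4 = 9555/44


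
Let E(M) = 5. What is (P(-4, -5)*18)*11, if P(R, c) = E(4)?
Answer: 990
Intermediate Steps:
P(R, c) = 5
(P(-4, -5)*18)*11 = (5*18)*11 = 90*11 = 990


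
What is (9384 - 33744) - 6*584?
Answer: -27864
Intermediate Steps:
(9384 - 33744) - 6*584 = -24360 - 3504 = -27864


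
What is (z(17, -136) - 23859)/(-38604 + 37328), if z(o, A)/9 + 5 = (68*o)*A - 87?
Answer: 1439631/1276 ≈ 1128.2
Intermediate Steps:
z(o, A) = -828 + 612*A*o (z(o, A) = -45 + 9*((68*o)*A - 87) = -45 + 9*(68*A*o - 87) = -45 + 9*(-87 + 68*A*o) = -45 + (-783 + 612*A*o) = -828 + 612*A*o)
(z(17, -136) - 23859)/(-38604 + 37328) = ((-828 + 612*(-136)*17) - 23859)/(-38604 + 37328) = ((-828 - 1414944) - 23859)/(-1276) = (-1415772 - 23859)*(-1/1276) = -1439631*(-1/1276) = 1439631/1276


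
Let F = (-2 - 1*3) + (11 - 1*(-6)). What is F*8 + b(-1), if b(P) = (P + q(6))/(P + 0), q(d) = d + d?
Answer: 85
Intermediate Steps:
q(d) = 2*d
b(P) = (12 + P)/P (b(P) = (P + 2*6)/(P + 0) = (P + 12)/P = (12 + P)/P)
F = 12 (F = (-2 - 3) + (11 + 6) = -5 + 17 = 12)
F*8 + b(-1) = 12*8 + (12 - 1)/(-1) = 96 - 1*11 = 96 - 11 = 85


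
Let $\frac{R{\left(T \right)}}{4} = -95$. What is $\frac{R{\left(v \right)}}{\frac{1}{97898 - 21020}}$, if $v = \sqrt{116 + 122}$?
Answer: $-29213640$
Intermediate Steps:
$v = \sqrt{238} \approx 15.427$
$R{\left(T \right)} = -380$ ($R{\left(T \right)} = 4 \left(-95\right) = -380$)
$\frac{R{\left(v \right)}}{\frac{1}{97898 - 21020}} = - \frac{380}{\frac{1}{97898 - 21020}} = - \frac{380}{\frac{1}{76878}} = - 380 \frac{1}{\frac{1}{76878}} = \left(-380\right) 76878 = -29213640$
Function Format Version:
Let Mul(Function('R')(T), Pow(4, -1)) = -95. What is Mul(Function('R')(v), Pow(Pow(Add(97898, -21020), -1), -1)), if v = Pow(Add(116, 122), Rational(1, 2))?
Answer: -29213640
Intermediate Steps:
v = Pow(238, Rational(1, 2)) ≈ 15.427
Function('R')(T) = -380 (Function('R')(T) = Mul(4, -95) = -380)
Mul(Function('R')(v), Pow(Pow(Add(97898, -21020), -1), -1)) = Mul(-380, Pow(Pow(Add(97898, -21020), -1), -1)) = Mul(-380, Pow(Pow(76878, -1), -1)) = Mul(-380, Pow(Rational(1, 76878), -1)) = Mul(-380, 76878) = -29213640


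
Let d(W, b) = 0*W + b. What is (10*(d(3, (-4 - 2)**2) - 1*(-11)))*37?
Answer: 17390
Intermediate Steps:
d(W, b) = b (d(W, b) = 0 + b = b)
(10*(d(3, (-4 - 2)**2) - 1*(-11)))*37 = (10*((-4 - 2)**2 - 1*(-11)))*37 = (10*((-6)**2 + 11))*37 = (10*(36 + 11))*37 = (10*47)*37 = 470*37 = 17390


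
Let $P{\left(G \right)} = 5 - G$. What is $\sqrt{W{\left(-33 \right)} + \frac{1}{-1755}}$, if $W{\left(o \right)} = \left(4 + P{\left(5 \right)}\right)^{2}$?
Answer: $\frac{\sqrt{5475405}}{585} \approx 3.9999$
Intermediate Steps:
$W{\left(o \right)} = 16$ ($W{\left(o \right)} = \left(4 + \left(5 - 5\right)\right)^{2} = \left(4 + 0\right)^{2} = 4^{2} = 16$)
$\sqrt{W{\left(-33 \right)} + \frac{1}{-1755}} = \sqrt{16 + \frac{1}{-1755}} = \sqrt{16 - \frac{1}{1755}} = \sqrt{\frac{28079}{1755}} = \frac{\sqrt{5475405}}{585}$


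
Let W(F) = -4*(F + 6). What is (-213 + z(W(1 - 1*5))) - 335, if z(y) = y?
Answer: -556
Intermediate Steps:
W(F) = -24 - 4*F (W(F) = -4*(6 + F) = -24 - 4*F)
(-213 + z(W(1 - 1*5))) - 335 = (-213 + (-24 - 4*(1 - 1*5))) - 335 = (-213 + (-24 - 4*(1 - 5))) - 335 = (-213 + (-24 - 4*(-4))) - 335 = (-213 + (-24 + 16)) - 335 = (-213 - 8) - 335 = -221 - 335 = -556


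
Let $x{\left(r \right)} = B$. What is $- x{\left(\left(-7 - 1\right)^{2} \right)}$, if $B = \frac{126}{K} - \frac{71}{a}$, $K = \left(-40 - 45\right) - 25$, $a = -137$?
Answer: $\frac{4726}{7535} \approx 0.62721$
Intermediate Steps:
$K = -110$ ($K = -85 - 25 = -110$)
$B = - \frac{4726}{7535}$ ($B = \frac{126}{-110} - \frac{71}{-137} = 126 \left(- \frac{1}{110}\right) - - \frac{71}{137} = - \frac{63}{55} + \frac{71}{137} = - \frac{4726}{7535} \approx -0.62721$)
$x{\left(r \right)} = - \frac{4726}{7535}$
$- x{\left(\left(-7 - 1\right)^{2} \right)} = \left(-1\right) \left(- \frac{4726}{7535}\right) = \frac{4726}{7535}$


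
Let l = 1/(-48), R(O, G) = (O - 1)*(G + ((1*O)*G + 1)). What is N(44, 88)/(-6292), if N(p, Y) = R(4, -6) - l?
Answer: 4175/302016 ≈ 0.013824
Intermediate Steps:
R(O, G) = (-1 + O)*(1 + G + G*O) (R(O, G) = (-1 + O)*(G + (O*G + 1)) = (-1 + O)*(G + (G*O + 1)) = (-1 + O)*(G + (1 + G*O)) = (-1 + O)*(1 + G + G*O))
l = -1/48 ≈ -0.020833
N(p, Y) = -4175/48 (N(p, Y) = (-1 + 4 - 1*(-6) - 6*4²) - 1*(-1/48) = (-1 + 4 + 6 - 6*16) + 1/48 = (-1 + 4 + 6 - 96) + 1/48 = -87 + 1/48 = -4175/48)
N(44, 88)/(-6292) = -4175/48/(-6292) = -4175/48*(-1/6292) = 4175/302016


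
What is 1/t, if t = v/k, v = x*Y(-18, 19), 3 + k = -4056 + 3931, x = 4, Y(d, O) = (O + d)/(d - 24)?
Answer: 1344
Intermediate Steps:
Y(d, O) = (O + d)/(-24 + d)
k = -128 (k = -3 + (-4056 + 3931) = -3 - 125 = -128)
v = -2/21 (v = 4*((19 - 18)/(-24 - 18)) = 4*(1/(-42)) = 4*(-1/42*1) = 4*(-1/42) = -2/21 ≈ -0.095238)
t = 1/1344 (t = -2/21/(-128) = -2/21*(-1/128) = 1/1344 ≈ 0.00074405)
1/t = 1/(1/1344) = 1344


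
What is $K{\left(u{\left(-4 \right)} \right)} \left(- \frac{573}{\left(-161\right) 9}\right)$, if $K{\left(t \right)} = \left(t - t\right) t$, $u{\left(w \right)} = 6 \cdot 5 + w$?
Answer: $0$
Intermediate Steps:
$u{\left(w \right)} = 30 + w$
$K{\left(t \right)} = 0$ ($K{\left(t \right)} = 0 t = 0$)
$K{\left(u{\left(-4 \right)} \right)} \left(- \frac{573}{\left(-161\right) 9}\right) = 0 \left(- \frac{573}{\left(-161\right) 9}\right) = 0 \left(- \frac{573}{-1449}\right) = 0 \left(\left(-573\right) \left(- \frac{1}{1449}\right)\right) = 0 \cdot \frac{191}{483} = 0$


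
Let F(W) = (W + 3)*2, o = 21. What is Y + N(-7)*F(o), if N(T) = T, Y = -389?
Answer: -725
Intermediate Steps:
F(W) = 6 + 2*W (F(W) = (3 + W)*2 = 6 + 2*W)
Y + N(-7)*F(o) = -389 - 7*(6 + 2*21) = -389 - 7*(6 + 42) = -389 - 7*48 = -389 - 336 = -725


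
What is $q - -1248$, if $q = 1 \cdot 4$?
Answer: $1252$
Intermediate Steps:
$q = 4$
$q - -1248 = 4 - -1248 = 4 + 1248 = 1252$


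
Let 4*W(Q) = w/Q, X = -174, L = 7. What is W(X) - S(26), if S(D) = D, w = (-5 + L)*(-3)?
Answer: -3015/116 ≈ -25.991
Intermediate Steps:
w = -6 (w = (-5 + 7)*(-3) = 2*(-3) = -6)
W(Q) = -3/(2*Q) (W(Q) = (-6/Q)/4 = -3/(2*Q))
W(X) - S(26) = -3/2/(-174) - 1*26 = -3/2*(-1/174) - 26 = 1/116 - 26 = -3015/116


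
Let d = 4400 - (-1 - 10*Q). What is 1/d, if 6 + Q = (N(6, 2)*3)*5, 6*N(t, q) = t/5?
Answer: 1/4371 ≈ 0.00022878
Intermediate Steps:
N(t, q) = t/30 (N(t, q) = (t/5)/6 = t/30)
Q = -3 (Q = -6 + (((1/30)*6)*3)*5 = -6 + ((1/5)*3)*5 = -6 + (3/5)*5 = -6 + 3 = -3)
d = 4371 (d = 4400 - (-1 - 10*(-3)) = 4400 - (-1 + 30) = 4400 - 1*29 = 4400 - 29 = 4371)
1/d = 1/4371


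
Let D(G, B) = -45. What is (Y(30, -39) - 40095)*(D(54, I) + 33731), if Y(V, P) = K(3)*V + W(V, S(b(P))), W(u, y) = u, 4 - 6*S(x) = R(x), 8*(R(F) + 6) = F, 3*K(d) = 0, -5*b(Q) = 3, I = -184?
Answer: -1349629590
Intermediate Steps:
b(Q) = -3/5 (b(Q) = -1/5*3 = -3/5)
K(d) = 0 (K(d) = (1/3)*0 = 0)
R(F) = -6 + F/8
S(x) = 5/3 - x/48 (S(x) = 2/3 - (-6 + x/8)/6 = 2/3 + (1 - x/48) = 5/3 - x/48)
Y(V, P) = V (Y(V, P) = 0*V + V = 0 + V = V)
(Y(30, -39) - 40095)*(D(54, I) + 33731) = (30 - 40095)*(-45 + 33731) = -40065*33686 = -1349629590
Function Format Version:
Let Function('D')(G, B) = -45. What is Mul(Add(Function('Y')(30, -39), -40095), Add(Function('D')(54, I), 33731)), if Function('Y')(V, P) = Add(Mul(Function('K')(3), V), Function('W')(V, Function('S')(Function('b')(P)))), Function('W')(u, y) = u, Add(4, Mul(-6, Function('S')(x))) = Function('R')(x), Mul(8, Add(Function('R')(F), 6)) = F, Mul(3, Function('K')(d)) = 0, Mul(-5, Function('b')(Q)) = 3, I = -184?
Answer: -1349629590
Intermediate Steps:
Function('b')(Q) = Rational(-3, 5) (Function('b')(Q) = Mul(Rational(-1, 5), 3) = Rational(-3, 5))
Function('K')(d) = 0 (Function('K')(d) = Mul(Rational(1, 3), 0) = 0)
Function('R')(F) = Add(-6, Mul(Rational(1, 8), F))
Function('S')(x) = Add(Rational(5, 3), Mul(Rational(-1, 48), x)) (Function('S')(x) = Add(Rational(2, 3), Mul(Rational(-1, 6), Add(-6, Mul(Rational(1, 8), x)))) = Add(Rational(2, 3), Add(1, Mul(Rational(-1, 48), x))) = Add(Rational(5, 3), Mul(Rational(-1, 48), x)))
Function('Y')(V, P) = V (Function('Y')(V, P) = Add(Mul(0, V), V) = Add(0, V) = V)
Mul(Add(Function('Y')(30, -39), -40095), Add(Function('D')(54, I), 33731)) = Mul(Add(30, -40095), Add(-45, 33731)) = Mul(-40065, 33686) = -1349629590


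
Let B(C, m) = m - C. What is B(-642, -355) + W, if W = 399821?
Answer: 400108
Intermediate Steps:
B(-642, -355) + W = (-355 - 1*(-642)) + 399821 = (-355 + 642) + 399821 = 287 + 399821 = 400108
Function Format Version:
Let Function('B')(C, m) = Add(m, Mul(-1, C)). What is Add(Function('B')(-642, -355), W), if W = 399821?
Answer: 400108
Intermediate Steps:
Add(Function('B')(-642, -355), W) = Add(Add(-355, Mul(-1, -642)), 399821) = Add(Add(-355, 642), 399821) = Add(287, 399821) = 400108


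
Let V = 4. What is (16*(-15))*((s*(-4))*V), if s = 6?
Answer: 23040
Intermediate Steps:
(16*(-15))*((s*(-4))*V) = (16*(-15))*((6*(-4))*4) = -(-5760)*4 = -240*(-96) = 23040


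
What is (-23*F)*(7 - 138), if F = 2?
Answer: 6026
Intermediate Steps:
(-23*F)*(7 - 138) = (-23*2)*(7 - 138) = -46*(-131) = 6026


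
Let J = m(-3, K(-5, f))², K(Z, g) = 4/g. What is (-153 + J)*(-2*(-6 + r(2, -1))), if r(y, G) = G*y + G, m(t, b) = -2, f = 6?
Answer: -2682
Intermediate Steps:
r(y, G) = G + G*y
J = 4 (J = (-2)² = 4)
(-153 + J)*(-2*(-6 + r(2, -1))) = (-153 + 4)*(-2*(-6 - (1 + 2))) = -(-298)*(-6 - 1*3) = -(-298)*(-6 - 3) = -(-298)*(-9) = -149*18 = -2682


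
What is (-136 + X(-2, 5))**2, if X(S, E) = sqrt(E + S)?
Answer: (136 - sqrt(3))**2 ≈ 18028.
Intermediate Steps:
(-136 + X(-2, 5))**2 = (-136 + sqrt(5 - 2))**2 = (-136 + sqrt(3))**2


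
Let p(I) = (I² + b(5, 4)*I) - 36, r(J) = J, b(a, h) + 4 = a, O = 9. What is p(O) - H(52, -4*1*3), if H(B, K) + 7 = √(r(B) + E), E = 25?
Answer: 61 - √77 ≈ 52.225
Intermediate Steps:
b(a, h) = -4 + a
H(B, K) = -7 + √(25 + B) (H(B, K) = -7 + √(B + 25) = -7 + √(25 + B))
p(I) = -36 + I + I² (p(I) = (I² + (-4 + 5)*I) - 36 = (I² + 1*I) - 36 = (I² + I) - 36 = (I + I²) - 36 = -36 + I + I²)
p(O) - H(52, -4*1*3) = (-36 + 9 + 9²) - (-7 + √(25 + 52)) = (-36 + 9 + 81) - (-7 + √77) = 54 + (7 - √77) = 61 - √77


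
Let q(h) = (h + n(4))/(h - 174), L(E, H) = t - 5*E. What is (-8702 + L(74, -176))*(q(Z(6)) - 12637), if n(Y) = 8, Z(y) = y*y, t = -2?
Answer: 7912301150/69 ≈ 1.1467e+8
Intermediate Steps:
Z(y) = y**2
L(E, H) = -2 - 5*E
q(h) = (8 + h)/(-174 + h) (q(h) = (h + 8)/(h - 174) = (8 + h)/(-174 + h))
(-8702 + L(74, -176))*(q(Z(6)) - 12637) = (-8702 + (-2 - 5*74))*((8 + 6**2)/(-174 + 6**2) - 12637) = (-8702 + (-2 - 370))*((8 + 36)/(-174 + 36) - 12637) = (-8702 - 372)*(44/(-138) - 12637) = -9074*(-1/138*44 - 12637) = -9074*(-22/69 - 12637) = -9074*(-871975/69) = 7912301150/69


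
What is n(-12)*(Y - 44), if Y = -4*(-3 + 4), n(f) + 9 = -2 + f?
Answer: 1104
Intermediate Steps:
n(f) = -11 + f (n(f) = -9 + (-2 + f) = -11 + f)
Y = -4 (Y = -4*1 = -4)
n(-12)*(Y - 44) = (-11 - 12)*(-4 - 44) = -23*(-48) = 1104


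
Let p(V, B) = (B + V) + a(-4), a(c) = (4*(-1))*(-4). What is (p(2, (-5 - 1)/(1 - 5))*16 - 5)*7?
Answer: 2149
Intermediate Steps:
a(c) = 16 (a(c) = -4*(-4) = 16)
p(V, B) = 16 + B + V (p(V, B) = (B + V) + 16 = 16 + B + V)
(p(2, (-5 - 1)/(1 - 5))*16 - 5)*7 = ((16 + (-5 - 1)/(1 - 5) + 2)*16 - 5)*7 = ((16 - 6/(-4) + 2)*16 - 5)*7 = ((16 - 6*(-1/4) + 2)*16 - 5)*7 = ((16 + 3/2 + 2)*16 - 5)*7 = ((39/2)*16 - 5)*7 = (312 - 5)*7 = 307*7 = 2149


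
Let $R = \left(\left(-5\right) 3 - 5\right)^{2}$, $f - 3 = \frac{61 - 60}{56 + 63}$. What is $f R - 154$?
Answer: $\frac{124874}{119} \approx 1049.4$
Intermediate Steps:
$f = \frac{358}{119}$ ($f = 3 + \frac{61 - 60}{56 + 63} = 3 + 1 \cdot \frac{1}{119} = 3 + \frac{1}{119} = \frac{358}{119} \approx 3.0084$)
$R = 400$ ($R = \left(-15 - 5\right)^{2} = \left(-20\right)^{2} = 400$)
$f R - 154 = \frac{358}{119} \cdot 400 - 154 = \frac{143200}{119} - 154 = \frac{124874}{119}$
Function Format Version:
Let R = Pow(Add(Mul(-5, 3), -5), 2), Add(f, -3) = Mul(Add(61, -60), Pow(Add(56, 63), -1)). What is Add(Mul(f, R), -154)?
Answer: Rational(124874, 119) ≈ 1049.4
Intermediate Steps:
f = Rational(358, 119) (f = Add(3, Mul(Add(61, -60), Pow(Add(56, 63), -1))) = Add(3, Mul(1, Pow(119, -1))) = Add(3, Mul(1, Rational(1, 119))) = Add(3, Rational(1, 119)) = Rational(358, 119) ≈ 3.0084)
R = 400 (R = Pow(Add(-15, -5), 2) = Pow(-20, 2) = 400)
Add(Mul(f, R), -154) = Add(Mul(Rational(358, 119), 400), -154) = Add(Rational(143200, 119), -154) = Rational(124874, 119)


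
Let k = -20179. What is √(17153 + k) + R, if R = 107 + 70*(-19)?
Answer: -1223 + I*√3026 ≈ -1223.0 + 55.009*I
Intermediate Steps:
R = -1223 (R = 107 - 1330 = -1223)
√(17153 + k) + R = √(17153 - 20179) - 1223 = √(-3026) - 1223 = I*√3026 - 1223 = -1223 + I*√3026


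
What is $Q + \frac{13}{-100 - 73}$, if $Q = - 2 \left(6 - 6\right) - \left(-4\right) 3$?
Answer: $\frac{2063}{173} \approx 11.925$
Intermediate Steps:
$Q = 12$ ($Q = - 2 \left(6 - 6\right) - -12 = \left(-2\right) 0 + 12 = 0 + 12 = 12$)
$Q + \frac{13}{-100 - 73} = 12 + \frac{13}{-100 - 73} = 12 + \frac{13}{-173} = 12 + 13 \left(- \frac{1}{173}\right) = 12 - \frac{13}{173} = \frac{2063}{173}$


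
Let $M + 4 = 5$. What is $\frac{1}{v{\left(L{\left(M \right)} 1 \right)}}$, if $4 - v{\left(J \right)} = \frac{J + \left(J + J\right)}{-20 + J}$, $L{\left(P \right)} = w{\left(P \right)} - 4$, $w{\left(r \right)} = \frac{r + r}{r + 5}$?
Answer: $\frac{71}{251} \approx 0.28287$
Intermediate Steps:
$M = 1$ ($M = -4 + 5 = 1$)
$w{\left(r \right)} = \frac{2 r}{5 + r}$
$L{\left(P \right)} = -4 + \frac{2 P}{5 + P}$ ($L{\left(P \right)} = \frac{2 P}{5 + P} - 4 = -4 + \frac{2 P}{5 + P}$)
$v{\left(J \right)} = 4 - \frac{3 J}{-20 + J}$ ($v{\left(J \right)} = 4 - \frac{J + \left(J + J\right)}{-20 + J} = 4 - \frac{J + 2 J}{-20 + J} = 4 - \frac{3 J}{-20 + J}$)
$\frac{1}{v{\left(L{\left(M \right)} 1 \right)}} = \frac{1}{\frac{1}{-20 + \frac{2 \left(-10 - 1\right)}{5 + 1} \cdot 1} \left(-80 + \frac{2 \left(-10 - 1\right)}{5 + 1} \cdot 1\right)} = \frac{1}{\frac{1}{-20 + \frac{2 \left(-10 - 1\right)}{6} \cdot 1} \left(-80 + \frac{2 \left(-10 - 1\right)}{6} \cdot 1\right)} = \frac{1}{\frac{1}{-20 + 2 \cdot \frac{1}{6} \left(-11\right) 1} \left(-80 + 2 \cdot \frac{1}{6} \left(-11\right) 1\right)} = \frac{1}{\frac{1}{-20 - \frac{11}{3}} \left(-80 - \frac{11}{3}\right)} = \frac{1}{\frac{1}{- \frac{71}{3}} \left(- \frac{251}{3}\right)} = \frac{1}{\left(- \frac{3}{71}\right) \left(- \frac{251}{3}\right)} = \frac{1}{\frac{251}{71}} = \frac{71}{251}$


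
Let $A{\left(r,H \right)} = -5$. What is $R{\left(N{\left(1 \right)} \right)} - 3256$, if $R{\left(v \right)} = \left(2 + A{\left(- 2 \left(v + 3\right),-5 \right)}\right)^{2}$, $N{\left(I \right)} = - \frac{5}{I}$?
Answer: $-3247$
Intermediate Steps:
$R{\left(v \right)} = 9$ ($R{\left(v \right)} = \left(2 - 5\right)^{2} = \left(-3\right)^{2} = 9$)
$R{\left(N{\left(1 \right)} \right)} - 3256 = 9 - 3256 = -3247$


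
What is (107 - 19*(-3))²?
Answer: 26896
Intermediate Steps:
(107 - 19*(-3))² = (107 + 57)² = 164² = 26896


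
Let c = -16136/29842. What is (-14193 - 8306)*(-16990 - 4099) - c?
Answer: 7079737141599/14921 ≈ 4.7448e+8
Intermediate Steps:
c = -8068/14921 (c = -16136*1/29842 = -8068/14921 ≈ -0.54071)
(-14193 - 8306)*(-16990 - 4099) - c = (-14193 - 8306)*(-16990 - 4099) - 1*(-8068/14921) = -22499*(-21089) + 8068/14921 = 474481411 + 8068/14921 = 7079737141599/14921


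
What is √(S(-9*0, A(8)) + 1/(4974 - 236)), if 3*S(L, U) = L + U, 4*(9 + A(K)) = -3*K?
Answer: I*√112238482/4738 ≈ 2.236*I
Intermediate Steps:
A(K) = -9 - 3*K/4 (A(K) = -9 + (-3*K)/4 = -9 - 3*K/4)
S(L, U) = L/3 + U/3 (S(L, U) = (L + U)/3 = L/3 + U/3)
√(S(-9*0, A(8)) + 1/(4974 - 236)) = √(((-9*0)/3 + (-9 - ¾*8)/3) + 1/(4974 - 236)) = √(((⅓)*0 + (-9 - 6)/3) + 1/4738) = √((0 + (⅓)*(-15)) + 1/4738) = √((0 - 5) + 1/4738) = √(-5 + 1/4738) = √(-23689/4738) = I*√112238482/4738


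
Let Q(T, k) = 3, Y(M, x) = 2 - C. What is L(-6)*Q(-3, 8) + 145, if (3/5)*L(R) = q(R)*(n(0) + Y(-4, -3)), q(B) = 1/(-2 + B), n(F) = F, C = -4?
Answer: 565/4 ≈ 141.25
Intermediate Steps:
Y(M, x) = 6 (Y(M, x) = 2 - 1*(-4) = 2 + 4 = 6)
L(R) = 10/(-2 + R) (L(R) = 5*((0 + 6)/(-2 + R))/3 = 5*(6/(-2 + R))/3 = 10/(-2 + R))
L(-6)*Q(-3, 8) + 145 = (10/(-2 - 6))*3 + 145 = (10/(-8))*3 + 145 = (10*(-1/8))*3 + 145 = -5/4*3 + 145 = -15/4 + 145 = 565/4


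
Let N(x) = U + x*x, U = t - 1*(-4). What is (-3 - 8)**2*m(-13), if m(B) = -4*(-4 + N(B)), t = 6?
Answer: -84700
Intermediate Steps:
U = 10 (U = 6 - 1*(-4) = 6 + 4 = 10)
N(x) = 10 + x**2 (N(x) = 10 + x*x = 10 + x**2)
m(B) = -24 - 4*B**2 (m(B) = -4*(-4 + (10 + B**2)) = -4*(6 + B**2) = -24 - 4*B**2)
(-3 - 8)**2*m(-13) = (-3 - 8)**2*(-24 - 4*(-13)**2) = (-11)**2*(-24 - 4*169) = 121*(-24 - 676) = 121*(-700) = -84700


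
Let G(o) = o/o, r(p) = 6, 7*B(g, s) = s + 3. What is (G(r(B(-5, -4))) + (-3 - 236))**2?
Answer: 56644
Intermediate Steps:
B(g, s) = 3/7 + s/7 (B(g, s) = (s + 3)/7 = (3 + s)/7 = 3/7 + s/7)
G(o) = 1
(G(r(B(-5, -4))) + (-3 - 236))**2 = (1 + (-3 - 236))**2 = (1 - 239)**2 = (-238)**2 = 56644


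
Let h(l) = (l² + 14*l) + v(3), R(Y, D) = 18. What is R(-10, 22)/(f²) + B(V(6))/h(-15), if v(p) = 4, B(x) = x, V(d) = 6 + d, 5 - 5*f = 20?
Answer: 50/19 ≈ 2.6316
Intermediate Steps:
f = -3 (f = 1 - ⅕*20 = 1 - 4 = -3)
h(l) = 4 + l² + 14*l (h(l) = (l² + 14*l) + 4 = 4 + l² + 14*l)
R(-10, 22)/(f²) + B(V(6))/h(-15) = 18/((-3)²) + (6 + 6)/(4 + (-15)² + 14*(-15)) = 18/9 + 12/(4 + 225 - 210) = 18*(⅑) + 12/19 = 2 + 12*(1/19) = 2 + 12/19 = 50/19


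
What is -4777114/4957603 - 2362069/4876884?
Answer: -35007631193383/24177654749052 ≈ -1.4479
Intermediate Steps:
-4777114/4957603 - 2362069/4876884 = -35007631193383/24177654749052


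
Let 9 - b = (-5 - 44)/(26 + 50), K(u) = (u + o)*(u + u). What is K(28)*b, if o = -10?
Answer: 184716/19 ≈ 9721.9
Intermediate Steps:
K(u) = 2*u*(-10 + u) (K(u) = (u - 10)*(u + u) = (-10 + u)*(2*u) = 2*u*(-10 + u))
b = 733/76 (b = 9 - (-5 - 44)/(26 + 50) = 9 - (-49)/76 = 9 - 1*(-49/76) = 9 + 49/76 = 733/76 ≈ 9.6447)
K(28)*b = (2*28*(-10 + 28))*(733/76) = (2*28*18)*(733/76) = 1008*(733/76) = 184716/19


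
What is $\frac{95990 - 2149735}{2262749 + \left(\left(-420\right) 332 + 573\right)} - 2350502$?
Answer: $- \frac{4992190942509}{2123882} \approx -2.3505 \cdot 10^{6}$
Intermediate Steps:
$\frac{95990 - 2149735}{2262749 + \left(\left(-420\right) 332 + 573\right)} - 2350502 = - \frac{2053745}{2262749 + \left(-139440 + 573\right)} - 2350502 = - \frac{2053745}{2262749 - 138867} - 2350502 = - \frac{2053745}{2123882} - 2350502 = - \frac{4992190942509}{2123882}$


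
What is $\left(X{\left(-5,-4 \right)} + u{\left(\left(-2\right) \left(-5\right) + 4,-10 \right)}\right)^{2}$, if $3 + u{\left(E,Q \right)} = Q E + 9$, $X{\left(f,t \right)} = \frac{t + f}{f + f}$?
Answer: $\frac{1771561}{100} \approx 17716.0$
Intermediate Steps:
$X{\left(f,t \right)} = \frac{f + t}{2 f}$
$u{\left(E,Q \right)} = 6 + E Q$ ($u{\left(E,Q \right)} = -3 + \left(Q E + 9\right) = -3 + \left(E Q + 9\right) = -3 + \left(9 + E Q\right) = 6 + E Q$)
$\left(X{\left(-5,-4 \right)} + u{\left(\left(-2\right) \left(-5\right) + 4,-10 \right)}\right)^{2} = \left(\frac{-5 - 4}{2 \left(-5\right)} + \left(6 + \left(\left(-2\right) \left(-5\right) + 4\right) \left(-10\right)\right)\right)^{2} = \left(\frac{1}{2} \left(- \frac{1}{5}\right) \left(-9\right) + \left(6 + \left(10 + 4\right) \left(-10\right)\right)\right)^{2} = \left(\frac{9}{10} + \left(6 + 14 \left(-10\right)\right)\right)^{2} = \left(\frac{9}{10} + \left(6 - 140\right)\right)^{2} = \left(\frac{9}{10} - 134\right)^{2} = \left(- \frac{1331}{10}\right)^{2} = \frac{1771561}{100}$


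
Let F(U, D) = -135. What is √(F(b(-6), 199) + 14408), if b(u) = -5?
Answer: √14273 ≈ 119.47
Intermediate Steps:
√(F(b(-6), 199) + 14408) = √(-135 + 14408) = √14273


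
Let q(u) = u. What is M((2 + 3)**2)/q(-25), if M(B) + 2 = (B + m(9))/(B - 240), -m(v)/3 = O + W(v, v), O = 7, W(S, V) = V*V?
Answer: 191/5375 ≈ 0.035535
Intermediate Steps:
W(S, V) = V**2
m(v) = -21 - 3*v**2 (m(v) = -3*(7 + v**2) = -21 - 3*v**2)
M(B) = -2 + (-264 + B)/(-240 + B) (M(B) = -2 + (B + (-21 - 3*9**2))/(B - 240) = -2 + (B + (-21 - 3*81))/(-240 + B) = -2 + (B + (-21 - 243))/(-240 + B) = -2 + (B - 264)/(-240 + B) = -2 + (-264 + B)/(-240 + B))
M((2 + 3)**2)/q(-25) = ((216 - (2 + 3)**2)/(-240 + (2 + 3)**2))/(-25) = ((216 - 1*5**2)/(-240 + 5**2))*(-1/25) = ((216 - 1*25)/(-240 + 25))*(-1/25) = ((216 - 25)/(-215))*(-1/25) = -1/215*191*(-1/25) = -191/215*(-1/25) = 191/5375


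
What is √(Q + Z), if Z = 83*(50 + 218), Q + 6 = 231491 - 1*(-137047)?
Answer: 2*√97694 ≈ 625.12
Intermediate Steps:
Q = 368532 (Q = -6 + (231491 - 1*(-137047)) = -6 + (231491 + 137047) = -6 + 368538 = 368532)
Z = 22244 (Z = 83*268 = 22244)
√(Q + Z) = √(368532 + 22244) = √390776 = 2*√97694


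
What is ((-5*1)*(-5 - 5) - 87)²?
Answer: 1369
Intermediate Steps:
((-5*1)*(-5 - 5) - 87)² = (-5*(-10) - 87)² = (50 - 87)² = (-37)² = 1369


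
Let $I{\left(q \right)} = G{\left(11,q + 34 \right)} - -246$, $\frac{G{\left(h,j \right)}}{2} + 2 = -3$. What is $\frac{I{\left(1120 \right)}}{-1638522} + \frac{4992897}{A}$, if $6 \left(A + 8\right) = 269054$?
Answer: $\frac{12271441495997}{110193062283} \approx 111.36$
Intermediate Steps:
$G{\left(h,j \right)} = -10$ ($G{\left(h,j \right)} = -4 + 2 \left(-3\right) = -4 - 6 = -10$)
$A = \frac{134503}{3}$ ($A = -8 + \frac{1}{6} \cdot 269054 = -8 + \frac{134527}{3} = \frac{134503}{3} \approx 44834.0$)
$I{\left(q \right)} = 236$ ($I{\left(q \right)} = -10 - -246 = -10 + 246 = 236$)
$\frac{I{\left(1120 \right)}}{-1638522} + \frac{4992897}{A} = \frac{236}{-1638522} + \frac{4992897}{\frac{134503}{3}} = 236 \left(- \frac{1}{1638522}\right) + 4992897 \cdot \frac{3}{134503} = - \frac{118}{819261} + \frac{14978691}{134503} = \frac{12271441495997}{110193062283}$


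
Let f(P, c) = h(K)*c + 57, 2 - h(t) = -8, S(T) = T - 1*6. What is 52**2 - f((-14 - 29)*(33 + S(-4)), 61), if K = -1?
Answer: 2037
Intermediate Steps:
S(T) = -6 + T (S(T) = T - 6 = -6 + T)
h(t) = 10 (h(t) = 2 - 1*(-8) = 2 + 8 = 10)
f(P, c) = 57 + 10*c (f(P, c) = 10*c + 57 = 57 + 10*c)
52**2 - f((-14 - 29)*(33 + S(-4)), 61) = 52**2 - (57 + 10*61) = 2704 - (57 + 610) = 2704 - 1*667 = 2704 - 667 = 2037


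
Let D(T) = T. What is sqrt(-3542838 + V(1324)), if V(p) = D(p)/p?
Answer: I*sqrt(3542837) ≈ 1882.2*I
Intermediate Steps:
V(p) = 1 (V(p) = p/p = 1)
sqrt(-3542838 + V(1324)) = sqrt(-3542838 + 1) = sqrt(-3542837) = I*sqrt(3542837)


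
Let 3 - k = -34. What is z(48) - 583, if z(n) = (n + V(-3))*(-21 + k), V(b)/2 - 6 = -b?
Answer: 473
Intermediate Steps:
k = 37 (k = 3 - 1*(-34) = 3 + 34 = 37)
V(b) = 12 - 2*b (V(b) = 12 + 2*(-b) = 12 - 2*b)
z(n) = 288 + 16*n (z(n) = (n + (12 - 2*(-3)))*(-21 + 37) = (n + (12 + 6))*16 = (n + 18)*16 = (18 + n)*16 = 288 + 16*n)
z(48) - 583 = (288 + 16*48) - 583 = (288 + 768) - 583 = 1056 - 583 = 473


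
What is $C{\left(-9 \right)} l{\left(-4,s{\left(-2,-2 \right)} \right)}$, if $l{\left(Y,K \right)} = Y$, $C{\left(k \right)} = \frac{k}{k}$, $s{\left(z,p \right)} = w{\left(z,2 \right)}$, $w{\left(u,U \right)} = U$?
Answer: $-4$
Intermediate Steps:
$s{\left(z,p \right)} = 2$
$C{\left(k \right)} = 1$
$C{\left(-9 \right)} l{\left(-4,s{\left(-2,-2 \right)} \right)} = 1 \left(-4\right) = -4$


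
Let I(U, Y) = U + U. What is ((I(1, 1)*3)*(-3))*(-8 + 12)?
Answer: -72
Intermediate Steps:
I(U, Y) = 2*U
((I(1, 1)*3)*(-3))*(-8 + 12) = (((2*1)*3)*(-3))*(-8 + 12) = ((2*3)*(-3))*4 = (6*(-3))*4 = -18*4 = -72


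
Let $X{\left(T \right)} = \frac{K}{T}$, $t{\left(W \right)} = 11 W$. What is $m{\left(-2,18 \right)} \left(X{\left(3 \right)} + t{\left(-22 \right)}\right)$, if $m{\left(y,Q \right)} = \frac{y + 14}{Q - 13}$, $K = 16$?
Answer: $-568$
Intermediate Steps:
$X{\left(T \right)} = \frac{16}{T}$
$m{\left(y,Q \right)} = \frac{14 + y}{-13 + Q}$
$m{\left(-2,18 \right)} \left(X{\left(3 \right)} + t{\left(-22 \right)}\right) = \frac{14 - 2}{-13 + 18} \left(\frac{16}{3} + 11 \left(-22\right)\right) = \frac{1}{5} \cdot 12 \left(16 \cdot \frac{1}{3} - 242\right) = \frac{1}{5} \cdot 12 \left(\frac{16}{3} - 242\right) = \frac{12}{5} \left(- \frac{710}{3}\right) = -568$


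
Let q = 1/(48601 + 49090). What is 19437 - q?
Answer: 1898819966/97691 ≈ 19437.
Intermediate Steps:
q = 1/97691 ≈ 1.0236e-5
19437 - q = 19437 - 1*1/97691 = 19437 - 1/97691 = 1898819966/97691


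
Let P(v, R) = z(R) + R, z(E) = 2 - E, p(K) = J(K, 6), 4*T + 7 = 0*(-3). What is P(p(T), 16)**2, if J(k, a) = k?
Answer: 4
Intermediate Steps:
T = -7/4 (T = -7/4 + (0*(-3))/4 = -7/4 + (1/4)*0 = -7/4 + 0 = -7/4 ≈ -1.7500)
p(K) = K
P(v, R) = 2 (P(v, R) = (2 - R) + R = 2)
P(p(T), 16)**2 = 2**2 = 4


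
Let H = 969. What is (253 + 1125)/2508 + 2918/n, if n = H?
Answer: 25303/7106 ≈ 3.5608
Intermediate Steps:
n = 969
(253 + 1125)/2508 + 2918/n = (253 + 1125)/2508 + 2918/969 = 1378*(1/2508) + 2918*(1/969) = 689/1254 + 2918/969 = 25303/7106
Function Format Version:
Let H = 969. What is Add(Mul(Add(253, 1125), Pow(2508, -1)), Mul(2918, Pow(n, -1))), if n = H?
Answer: Rational(25303, 7106) ≈ 3.5608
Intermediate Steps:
n = 969
Add(Mul(Add(253, 1125), Pow(2508, -1)), Mul(2918, Pow(n, -1))) = Add(Mul(Add(253, 1125), Pow(2508, -1)), Mul(2918, Pow(969, -1))) = Add(Mul(1378, Rational(1, 2508)), Mul(2918, Rational(1, 969))) = Add(Rational(689, 1254), Rational(2918, 969)) = Rational(25303, 7106)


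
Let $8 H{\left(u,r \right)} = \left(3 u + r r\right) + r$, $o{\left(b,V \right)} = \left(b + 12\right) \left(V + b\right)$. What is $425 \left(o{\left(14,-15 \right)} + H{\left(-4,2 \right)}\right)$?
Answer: $- \frac{45475}{4} \approx -11369.0$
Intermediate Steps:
$o{\left(b,V \right)} = \left(12 + b\right) \left(V + b\right)$
$H{\left(u,r \right)} = \frac{r}{8} + \frac{r^{2}}{8} + \frac{3 u}{8}$ ($H{\left(u,r \right)} = \frac{\left(3 u + r r\right) + r}{8} = \frac{\left(3 u + r^{2}\right) + r}{8} = \frac{\left(r^{2} + 3 u\right) + r}{8} = \frac{r + r^{2} + 3 u}{8} = \frac{r}{8} + \frac{r^{2}}{8} + \frac{3 u}{8}$)
$425 \left(o{\left(14,-15 \right)} + H{\left(-4,2 \right)}\right) = 425 \left(\left(14^{2} + 12 \left(-15\right) + 12 \cdot 14 - 210\right) + \left(\frac{1}{8} \cdot 2 + \frac{2^{2}}{8} + \frac{3}{8} \left(-4\right)\right)\right) = 425 \left(\left(196 - 180 + 168 - 210\right) + \left(\frac{1}{4} + \frac{1}{8} \cdot 4 - \frac{3}{2}\right)\right) = 425 \left(-26 + \left(\frac{1}{4} + \frac{1}{2} - \frac{3}{2}\right)\right) = 425 \left(-26 - \frac{3}{4}\right) = 425 \left(- \frac{107}{4}\right) = - \frac{45475}{4}$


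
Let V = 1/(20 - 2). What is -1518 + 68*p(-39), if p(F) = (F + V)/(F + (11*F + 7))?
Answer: -6274348/4149 ≈ -1512.3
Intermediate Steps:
V = 1/18 ≈ 0.055556
p(F) = (1/18 + F)/(7 + 12*F) (p(F) = (F + 1/18)/(F + (11*F + 7)) = (1/18 + F)/(F + (7 + 11*F)) = (1/18 + F)/(7 + 12*F))
-1518 + 68*p(-39) = -1518 + 68*((1 + 18*(-39))/(18*(7 + 12*(-39)))) = -1518 + 68*((1 - 702)/(18*(7 - 468))) = -1518 + 68*((1/18)*(-701)/(-461)) = -1518 + 68*((1/18)*(-1/461)*(-701)) = -1518 + 68*(701/8298) = -1518 + 23834/4149 = -6274348/4149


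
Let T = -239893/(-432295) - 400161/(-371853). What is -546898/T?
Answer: -14652326475282705/43698755204 ≈ -3.3530e+5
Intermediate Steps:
T = 87397510408/53583397545 (T = -239893*(-1/432295) - 400161*(-1/371853) = 239893/432295 + 133387/123951 = 87397510408/53583397545 ≈ 1.6311)
-546898/T = -546898/87397510408/53583397545 = -546898*53583397545/87397510408 = -14652326475282705/43698755204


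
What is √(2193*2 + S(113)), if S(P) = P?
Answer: √4499 ≈ 67.075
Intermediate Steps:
√(2193*2 + S(113)) = √(2193*2 + 113) = √(4386 + 113) = √4499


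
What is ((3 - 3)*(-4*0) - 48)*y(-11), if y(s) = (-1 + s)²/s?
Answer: 6912/11 ≈ 628.36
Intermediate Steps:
y(s) = (-1 + s)²/s
((3 - 3)*(-4*0) - 48)*y(-11) = ((3 - 3)*(-4*0) - 48)*((-1 - 11)²/(-11)) = (0*0 - 48)*(-1/11*(-12)²) = (0 - 48)*(-1/11*144) = -48*(-144/11) = 6912/11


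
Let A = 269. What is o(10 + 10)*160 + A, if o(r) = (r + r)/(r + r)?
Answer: 429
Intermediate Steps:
o(r) = 1 (o(r) = (2*r)/((2*r)) = (2*r)*(1/(2*r)) = 1)
o(10 + 10)*160 + A = 1*160 + 269 = 160 + 269 = 429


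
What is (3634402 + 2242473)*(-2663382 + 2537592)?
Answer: -739252106250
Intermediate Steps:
(3634402 + 2242473)*(-2663382 + 2537592) = 5876875*(-125790) = -739252106250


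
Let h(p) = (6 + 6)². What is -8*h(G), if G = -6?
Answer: -1152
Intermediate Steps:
h(p) = 144 (h(p) = 12² = 144)
-8*h(G) = -8*144 = -1152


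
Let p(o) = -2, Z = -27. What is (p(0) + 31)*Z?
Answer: -783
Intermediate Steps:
(p(0) + 31)*Z = (-2 + 31)*(-27) = 29*(-27) = -783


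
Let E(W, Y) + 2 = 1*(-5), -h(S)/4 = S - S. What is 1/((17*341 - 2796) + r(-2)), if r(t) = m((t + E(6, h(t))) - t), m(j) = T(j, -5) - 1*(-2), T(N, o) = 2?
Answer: 1/3005 ≈ 0.00033278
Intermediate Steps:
h(S) = 0 (h(S) = -4*(S - S) = -4*0 = 0)
E(W, Y) = -7 (E(W, Y) = -2 + 1*(-5) = -2 - 5 = -7)
m(j) = 4 (m(j) = 2 - 1*(-2) = 2 + 2 = 4)
r(t) = 4
1/((17*341 - 2796) + r(-2)) = 1/((17*341 - 2796) + 4) = 1/((5797 - 2796) + 4) = 1/(3001 + 4) = 1/3005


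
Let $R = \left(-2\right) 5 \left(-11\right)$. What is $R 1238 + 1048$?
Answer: $137228$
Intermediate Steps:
$R = 110$ ($R = \left(-10\right) \left(-11\right) = 110$)
$R 1238 + 1048 = 110 \cdot 1238 + 1048 = 136180 + 1048 = 137228$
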